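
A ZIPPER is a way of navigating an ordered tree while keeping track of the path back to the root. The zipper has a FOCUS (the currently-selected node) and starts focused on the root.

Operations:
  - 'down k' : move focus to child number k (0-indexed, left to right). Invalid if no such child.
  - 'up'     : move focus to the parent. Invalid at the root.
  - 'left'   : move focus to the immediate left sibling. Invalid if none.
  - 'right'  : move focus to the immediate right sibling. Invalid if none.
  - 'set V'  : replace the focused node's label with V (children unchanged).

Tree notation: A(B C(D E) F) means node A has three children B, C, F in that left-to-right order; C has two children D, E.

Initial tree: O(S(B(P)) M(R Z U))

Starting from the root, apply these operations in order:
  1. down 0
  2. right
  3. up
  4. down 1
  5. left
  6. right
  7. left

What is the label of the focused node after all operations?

Answer: S

Derivation:
Step 1 (down 0): focus=S path=0 depth=1 children=['B'] left=[] right=['M'] parent=O
Step 2 (right): focus=M path=1 depth=1 children=['R', 'Z', 'U'] left=['S'] right=[] parent=O
Step 3 (up): focus=O path=root depth=0 children=['S', 'M'] (at root)
Step 4 (down 1): focus=M path=1 depth=1 children=['R', 'Z', 'U'] left=['S'] right=[] parent=O
Step 5 (left): focus=S path=0 depth=1 children=['B'] left=[] right=['M'] parent=O
Step 6 (right): focus=M path=1 depth=1 children=['R', 'Z', 'U'] left=['S'] right=[] parent=O
Step 7 (left): focus=S path=0 depth=1 children=['B'] left=[] right=['M'] parent=O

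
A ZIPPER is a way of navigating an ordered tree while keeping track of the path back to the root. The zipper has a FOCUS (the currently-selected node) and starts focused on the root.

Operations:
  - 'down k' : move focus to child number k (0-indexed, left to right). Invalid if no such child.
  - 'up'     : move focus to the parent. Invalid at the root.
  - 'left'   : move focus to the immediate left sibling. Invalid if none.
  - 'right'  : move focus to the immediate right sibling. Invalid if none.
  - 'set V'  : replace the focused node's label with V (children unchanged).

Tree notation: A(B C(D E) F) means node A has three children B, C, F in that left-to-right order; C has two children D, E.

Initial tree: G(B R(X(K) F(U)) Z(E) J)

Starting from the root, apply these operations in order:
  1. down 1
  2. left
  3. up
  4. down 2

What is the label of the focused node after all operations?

Step 1 (down 1): focus=R path=1 depth=1 children=['X', 'F'] left=['B'] right=['Z', 'J'] parent=G
Step 2 (left): focus=B path=0 depth=1 children=[] left=[] right=['R', 'Z', 'J'] parent=G
Step 3 (up): focus=G path=root depth=0 children=['B', 'R', 'Z', 'J'] (at root)
Step 4 (down 2): focus=Z path=2 depth=1 children=['E'] left=['B', 'R'] right=['J'] parent=G

Answer: Z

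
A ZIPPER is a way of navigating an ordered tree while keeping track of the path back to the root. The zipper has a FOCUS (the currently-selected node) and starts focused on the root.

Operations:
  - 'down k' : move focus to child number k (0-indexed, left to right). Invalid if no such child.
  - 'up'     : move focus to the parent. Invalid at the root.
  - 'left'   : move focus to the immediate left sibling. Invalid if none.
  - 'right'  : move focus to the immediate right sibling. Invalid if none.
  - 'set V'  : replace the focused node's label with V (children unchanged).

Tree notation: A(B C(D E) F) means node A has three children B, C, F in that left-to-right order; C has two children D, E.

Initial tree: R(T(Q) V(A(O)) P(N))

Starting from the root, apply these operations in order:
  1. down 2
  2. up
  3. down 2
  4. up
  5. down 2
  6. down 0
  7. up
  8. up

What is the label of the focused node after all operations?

Step 1 (down 2): focus=P path=2 depth=1 children=['N'] left=['T', 'V'] right=[] parent=R
Step 2 (up): focus=R path=root depth=0 children=['T', 'V', 'P'] (at root)
Step 3 (down 2): focus=P path=2 depth=1 children=['N'] left=['T', 'V'] right=[] parent=R
Step 4 (up): focus=R path=root depth=0 children=['T', 'V', 'P'] (at root)
Step 5 (down 2): focus=P path=2 depth=1 children=['N'] left=['T', 'V'] right=[] parent=R
Step 6 (down 0): focus=N path=2/0 depth=2 children=[] left=[] right=[] parent=P
Step 7 (up): focus=P path=2 depth=1 children=['N'] left=['T', 'V'] right=[] parent=R
Step 8 (up): focus=R path=root depth=0 children=['T', 'V', 'P'] (at root)

Answer: R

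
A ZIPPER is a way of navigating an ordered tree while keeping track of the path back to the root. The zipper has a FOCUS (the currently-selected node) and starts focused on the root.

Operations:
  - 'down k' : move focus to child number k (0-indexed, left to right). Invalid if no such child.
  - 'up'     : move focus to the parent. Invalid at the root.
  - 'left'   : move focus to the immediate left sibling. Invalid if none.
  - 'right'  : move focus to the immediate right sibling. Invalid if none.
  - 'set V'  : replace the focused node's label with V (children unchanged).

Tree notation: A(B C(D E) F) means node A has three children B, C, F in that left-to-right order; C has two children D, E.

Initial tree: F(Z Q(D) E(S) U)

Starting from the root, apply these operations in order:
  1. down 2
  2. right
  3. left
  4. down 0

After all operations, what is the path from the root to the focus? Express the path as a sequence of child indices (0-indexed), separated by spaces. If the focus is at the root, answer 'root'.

Step 1 (down 2): focus=E path=2 depth=1 children=['S'] left=['Z', 'Q'] right=['U'] parent=F
Step 2 (right): focus=U path=3 depth=1 children=[] left=['Z', 'Q', 'E'] right=[] parent=F
Step 3 (left): focus=E path=2 depth=1 children=['S'] left=['Z', 'Q'] right=['U'] parent=F
Step 4 (down 0): focus=S path=2/0 depth=2 children=[] left=[] right=[] parent=E

Answer: 2 0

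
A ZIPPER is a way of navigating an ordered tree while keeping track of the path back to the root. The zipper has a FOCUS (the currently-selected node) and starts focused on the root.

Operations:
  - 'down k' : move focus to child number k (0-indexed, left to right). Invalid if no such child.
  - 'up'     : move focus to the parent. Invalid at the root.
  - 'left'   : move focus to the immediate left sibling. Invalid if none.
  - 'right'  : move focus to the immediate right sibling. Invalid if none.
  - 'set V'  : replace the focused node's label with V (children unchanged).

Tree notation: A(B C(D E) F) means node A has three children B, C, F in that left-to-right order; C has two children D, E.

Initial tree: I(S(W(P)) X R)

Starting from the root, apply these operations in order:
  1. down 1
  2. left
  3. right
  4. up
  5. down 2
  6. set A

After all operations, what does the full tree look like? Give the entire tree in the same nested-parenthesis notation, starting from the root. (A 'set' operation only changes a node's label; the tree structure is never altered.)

Step 1 (down 1): focus=X path=1 depth=1 children=[] left=['S'] right=['R'] parent=I
Step 2 (left): focus=S path=0 depth=1 children=['W'] left=[] right=['X', 'R'] parent=I
Step 3 (right): focus=X path=1 depth=1 children=[] left=['S'] right=['R'] parent=I
Step 4 (up): focus=I path=root depth=0 children=['S', 'X', 'R'] (at root)
Step 5 (down 2): focus=R path=2 depth=1 children=[] left=['S', 'X'] right=[] parent=I
Step 6 (set A): focus=A path=2 depth=1 children=[] left=['S', 'X'] right=[] parent=I

Answer: I(S(W(P)) X A)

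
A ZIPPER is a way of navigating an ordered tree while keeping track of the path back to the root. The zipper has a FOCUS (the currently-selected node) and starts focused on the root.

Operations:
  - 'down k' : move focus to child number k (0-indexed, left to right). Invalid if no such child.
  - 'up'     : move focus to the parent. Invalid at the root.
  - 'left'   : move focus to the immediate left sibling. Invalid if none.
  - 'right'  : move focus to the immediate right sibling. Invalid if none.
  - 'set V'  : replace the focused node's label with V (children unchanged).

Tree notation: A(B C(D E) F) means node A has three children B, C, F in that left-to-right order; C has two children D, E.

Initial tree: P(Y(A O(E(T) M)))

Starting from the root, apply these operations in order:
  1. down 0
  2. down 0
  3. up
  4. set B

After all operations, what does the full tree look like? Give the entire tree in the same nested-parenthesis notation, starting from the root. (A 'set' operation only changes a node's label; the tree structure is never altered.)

Answer: P(B(A O(E(T) M)))

Derivation:
Step 1 (down 0): focus=Y path=0 depth=1 children=['A', 'O'] left=[] right=[] parent=P
Step 2 (down 0): focus=A path=0/0 depth=2 children=[] left=[] right=['O'] parent=Y
Step 3 (up): focus=Y path=0 depth=1 children=['A', 'O'] left=[] right=[] parent=P
Step 4 (set B): focus=B path=0 depth=1 children=['A', 'O'] left=[] right=[] parent=P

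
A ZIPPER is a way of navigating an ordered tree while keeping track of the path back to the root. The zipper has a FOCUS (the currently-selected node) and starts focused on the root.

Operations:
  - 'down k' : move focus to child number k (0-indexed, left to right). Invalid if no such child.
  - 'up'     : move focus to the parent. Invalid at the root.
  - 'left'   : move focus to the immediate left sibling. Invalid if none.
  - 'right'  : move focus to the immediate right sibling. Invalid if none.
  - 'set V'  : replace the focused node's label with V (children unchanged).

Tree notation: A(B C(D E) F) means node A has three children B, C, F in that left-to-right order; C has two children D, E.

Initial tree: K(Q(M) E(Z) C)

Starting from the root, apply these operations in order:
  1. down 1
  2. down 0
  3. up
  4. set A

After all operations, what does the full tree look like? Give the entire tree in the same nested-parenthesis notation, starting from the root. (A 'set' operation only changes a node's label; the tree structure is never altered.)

Step 1 (down 1): focus=E path=1 depth=1 children=['Z'] left=['Q'] right=['C'] parent=K
Step 2 (down 0): focus=Z path=1/0 depth=2 children=[] left=[] right=[] parent=E
Step 3 (up): focus=E path=1 depth=1 children=['Z'] left=['Q'] right=['C'] parent=K
Step 4 (set A): focus=A path=1 depth=1 children=['Z'] left=['Q'] right=['C'] parent=K

Answer: K(Q(M) A(Z) C)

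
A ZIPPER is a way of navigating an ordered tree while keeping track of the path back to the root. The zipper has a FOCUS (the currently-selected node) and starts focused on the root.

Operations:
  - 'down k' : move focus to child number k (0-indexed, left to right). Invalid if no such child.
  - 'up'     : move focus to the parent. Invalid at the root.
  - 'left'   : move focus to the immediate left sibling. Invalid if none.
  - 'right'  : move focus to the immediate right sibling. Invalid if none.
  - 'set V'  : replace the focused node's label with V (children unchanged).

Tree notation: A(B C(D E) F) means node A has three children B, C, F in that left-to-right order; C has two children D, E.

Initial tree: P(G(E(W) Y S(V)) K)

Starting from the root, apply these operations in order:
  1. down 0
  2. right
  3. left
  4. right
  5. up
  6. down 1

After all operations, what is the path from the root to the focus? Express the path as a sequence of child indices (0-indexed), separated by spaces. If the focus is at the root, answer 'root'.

Answer: 1

Derivation:
Step 1 (down 0): focus=G path=0 depth=1 children=['E', 'Y', 'S'] left=[] right=['K'] parent=P
Step 2 (right): focus=K path=1 depth=1 children=[] left=['G'] right=[] parent=P
Step 3 (left): focus=G path=0 depth=1 children=['E', 'Y', 'S'] left=[] right=['K'] parent=P
Step 4 (right): focus=K path=1 depth=1 children=[] left=['G'] right=[] parent=P
Step 5 (up): focus=P path=root depth=0 children=['G', 'K'] (at root)
Step 6 (down 1): focus=K path=1 depth=1 children=[] left=['G'] right=[] parent=P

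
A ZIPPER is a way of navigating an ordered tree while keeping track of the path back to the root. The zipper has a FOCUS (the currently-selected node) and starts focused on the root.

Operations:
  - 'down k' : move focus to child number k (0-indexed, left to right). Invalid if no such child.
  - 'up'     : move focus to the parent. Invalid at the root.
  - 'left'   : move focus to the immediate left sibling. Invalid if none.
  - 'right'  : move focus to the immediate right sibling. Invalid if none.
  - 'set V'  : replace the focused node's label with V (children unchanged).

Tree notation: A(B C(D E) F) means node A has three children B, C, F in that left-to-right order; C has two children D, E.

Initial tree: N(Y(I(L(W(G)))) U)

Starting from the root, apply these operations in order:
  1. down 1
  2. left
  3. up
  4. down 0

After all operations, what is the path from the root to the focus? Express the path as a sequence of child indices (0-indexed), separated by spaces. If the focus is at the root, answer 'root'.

Answer: 0

Derivation:
Step 1 (down 1): focus=U path=1 depth=1 children=[] left=['Y'] right=[] parent=N
Step 2 (left): focus=Y path=0 depth=1 children=['I'] left=[] right=['U'] parent=N
Step 3 (up): focus=N path=root depth=0 children=['Y', 'U'] (at root)
Step 4 (down 0): focus=Y path=0 depth=1 children=['I'] left=[] right=['U'] parent=N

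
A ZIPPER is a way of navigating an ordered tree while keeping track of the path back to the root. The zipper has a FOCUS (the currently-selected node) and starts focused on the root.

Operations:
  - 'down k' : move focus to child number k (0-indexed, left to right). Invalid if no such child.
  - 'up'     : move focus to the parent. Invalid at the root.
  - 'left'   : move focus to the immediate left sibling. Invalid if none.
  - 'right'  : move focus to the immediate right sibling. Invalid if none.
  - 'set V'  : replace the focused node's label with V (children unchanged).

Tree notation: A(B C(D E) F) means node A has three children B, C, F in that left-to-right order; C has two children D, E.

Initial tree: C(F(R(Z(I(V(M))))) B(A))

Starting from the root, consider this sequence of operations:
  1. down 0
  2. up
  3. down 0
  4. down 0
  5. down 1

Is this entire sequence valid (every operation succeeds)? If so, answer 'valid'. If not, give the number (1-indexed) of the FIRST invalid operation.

Step 1 (down 0): focus=F path=0 depth=1 children=['R'] left=[] right=['B'] parent=C
Step 2 (up): focus=C path=root depth=0 children=['F', 'B'] (at root)
Step 3 (down 0): focus=F path=0 depth=1 children=['R'] left=[] right=['B'] parent=C
Step 4 (down 0): focus=R path=0/0 depth=2 children=['Z'] left=[] right=[] parent=F
Step 5 (down 1): INVALID

Answer: 5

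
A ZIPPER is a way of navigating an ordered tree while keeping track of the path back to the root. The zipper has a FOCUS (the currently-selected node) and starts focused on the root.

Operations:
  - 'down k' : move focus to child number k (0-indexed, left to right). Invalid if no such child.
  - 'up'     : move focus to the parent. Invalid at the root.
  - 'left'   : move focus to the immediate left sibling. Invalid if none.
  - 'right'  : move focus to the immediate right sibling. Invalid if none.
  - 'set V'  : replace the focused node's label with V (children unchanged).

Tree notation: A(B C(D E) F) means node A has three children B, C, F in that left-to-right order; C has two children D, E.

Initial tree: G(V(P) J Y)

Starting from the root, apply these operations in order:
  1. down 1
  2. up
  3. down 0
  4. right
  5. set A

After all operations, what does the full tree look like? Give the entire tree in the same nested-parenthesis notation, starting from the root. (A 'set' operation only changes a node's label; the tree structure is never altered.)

Answer: G(V(P) A Y)

Derivation:
Step 1 (down 1): focus=J path=1 depth=1 children=[] left=['V'] right=['Y'] parent=G
Step 2 (up): focus=G path=root depth=0 children=['V', 'J', 'Y'] (at root)
Step 3 (down 0): focus=V path=0 depth=1 children=['P'] left=[] right=['J', 'Y'] parent=G
Step 4 (right): focus=J path=1 depth=1 children=[] left=['V'] right=['Y'] parent=G
Step 5 (set A): focus=A path=1 depth=1 children=[] left=['V'] right=['Y'] parent=G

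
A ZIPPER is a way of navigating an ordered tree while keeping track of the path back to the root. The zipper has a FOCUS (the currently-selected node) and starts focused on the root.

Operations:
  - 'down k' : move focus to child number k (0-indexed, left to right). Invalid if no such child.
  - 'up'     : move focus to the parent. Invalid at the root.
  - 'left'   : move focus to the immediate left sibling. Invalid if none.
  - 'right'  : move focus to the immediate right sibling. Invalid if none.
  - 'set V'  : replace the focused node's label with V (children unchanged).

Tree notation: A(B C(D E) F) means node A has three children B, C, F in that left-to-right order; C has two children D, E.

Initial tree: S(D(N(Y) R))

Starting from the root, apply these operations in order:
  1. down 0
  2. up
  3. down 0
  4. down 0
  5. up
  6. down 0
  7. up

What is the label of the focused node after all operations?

Answer: D

Derivation:
Step 1 (down 0): focus=D path=0 depth=1 children=['N', 'R'] left=[] right=[] parent=S
Step 2 (up): focus=S path=root depth=0 children=['D'] (at root)
Step 3 (down 0): focus=D path=0 depth=1 children=['N', 'R'] left=[] right=[] parent=S
Step 4 (down 0): focus=N path=0/0 depth=2 children=['Y'] left=[] right=['R'] parent=D
Step 5 (up): focus=D path=0 depth=1 children=['N', 'R'] left=[] right=[] parent=S
Step 6 (down 0): focus=N path=0/0 depth=2 children=['Y'] left=[] right=['R'] parent=D
Step 7 (up): focus=D path=0 depth=1 children=['N', 'R'] left=[] right=[] parent=S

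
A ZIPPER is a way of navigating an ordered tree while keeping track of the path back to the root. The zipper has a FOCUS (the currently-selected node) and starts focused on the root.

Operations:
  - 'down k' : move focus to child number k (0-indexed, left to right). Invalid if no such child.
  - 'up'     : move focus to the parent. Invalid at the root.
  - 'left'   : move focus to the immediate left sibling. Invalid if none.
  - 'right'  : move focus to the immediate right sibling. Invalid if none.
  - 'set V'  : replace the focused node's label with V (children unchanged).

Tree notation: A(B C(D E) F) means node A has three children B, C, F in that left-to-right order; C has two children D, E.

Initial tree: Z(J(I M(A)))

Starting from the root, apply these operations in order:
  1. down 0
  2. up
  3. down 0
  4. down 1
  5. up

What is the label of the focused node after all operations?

Step 1 (down 0): focus=J path=0 depth=1 children=['I', 'M'] left=[] right=[] parent=Z
Step 2 (up): focus=Z path=root depth=0 children=['J'] (at root)
Step 3 (down 0): focus=J path=0 depth=1 children=['I', 'M'] left=[] right=[] parent=Z
Step 4 (down 1): focus=M path=0/1 depth=2 children=['A'] left=['I'] right=[] parent=J
Step 5 (up): focus=J path=0 depth=1 children=['I', 'M'] left=[] right=[] parent=Z

Answer: J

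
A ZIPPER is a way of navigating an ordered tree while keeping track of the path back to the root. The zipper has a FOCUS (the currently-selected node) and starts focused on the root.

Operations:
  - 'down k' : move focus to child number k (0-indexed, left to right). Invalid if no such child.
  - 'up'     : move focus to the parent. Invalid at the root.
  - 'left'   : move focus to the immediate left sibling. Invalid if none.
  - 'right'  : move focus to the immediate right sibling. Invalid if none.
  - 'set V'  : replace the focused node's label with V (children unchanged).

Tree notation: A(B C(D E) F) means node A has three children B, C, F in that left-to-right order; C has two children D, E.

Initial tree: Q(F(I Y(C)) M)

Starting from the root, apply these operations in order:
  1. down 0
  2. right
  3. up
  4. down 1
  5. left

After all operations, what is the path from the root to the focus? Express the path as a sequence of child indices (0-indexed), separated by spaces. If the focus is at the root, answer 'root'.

Step 1 (down 0): focus=F path=0 depth=1 children=['I', 'Y'] left=[] right=['M'] parent=Q
Step 2 (right): focus=M path=1 depth=1 children=[] left=['F'] right=[] parent=Q
Step 3 (up): focus=Q path=root depth=0 children=['F', 'M'] (at root)
Step 4 (down 1): focus=M path=1 depth=1 children=[] left=['F'] right=[] parent=Q
Step 5 (left): focus=F path=0 depth=1 children=['I', 'Y'] left=[] right=['M'] parent=Q

Answer: 0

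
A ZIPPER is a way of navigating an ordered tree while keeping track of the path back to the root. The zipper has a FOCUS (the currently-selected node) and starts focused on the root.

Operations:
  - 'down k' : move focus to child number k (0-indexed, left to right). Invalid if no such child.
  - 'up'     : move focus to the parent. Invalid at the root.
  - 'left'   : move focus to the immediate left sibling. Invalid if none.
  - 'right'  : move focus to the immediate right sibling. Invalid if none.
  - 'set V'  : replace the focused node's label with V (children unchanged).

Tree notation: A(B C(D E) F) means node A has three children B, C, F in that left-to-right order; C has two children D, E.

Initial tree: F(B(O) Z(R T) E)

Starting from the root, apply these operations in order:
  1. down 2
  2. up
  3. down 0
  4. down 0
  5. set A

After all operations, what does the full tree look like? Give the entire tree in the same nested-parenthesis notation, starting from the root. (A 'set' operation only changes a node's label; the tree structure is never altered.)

Step 1 (down 2): focus=E path=2 depth=1 children=[] left=['B', 'Z'] right=[] parent=F
Step 2 (up): focus=F path=root depth=0 children=['B', 'Z', 'E'] (at root)
Step 3 (down 0): focus=B path=0 depth=1 children=['O'] left=[] right=['Z', 'E'] parent=F
Step 4 (down 0): focus=O path=0/0 depth=2 children=[] left=[] right=[] parent=B
Step 5 (set A): focus=A path=0/0 depth=2 children=[] left=[] right=[] parent=B

Answer: F(B(A) Z(R T) E)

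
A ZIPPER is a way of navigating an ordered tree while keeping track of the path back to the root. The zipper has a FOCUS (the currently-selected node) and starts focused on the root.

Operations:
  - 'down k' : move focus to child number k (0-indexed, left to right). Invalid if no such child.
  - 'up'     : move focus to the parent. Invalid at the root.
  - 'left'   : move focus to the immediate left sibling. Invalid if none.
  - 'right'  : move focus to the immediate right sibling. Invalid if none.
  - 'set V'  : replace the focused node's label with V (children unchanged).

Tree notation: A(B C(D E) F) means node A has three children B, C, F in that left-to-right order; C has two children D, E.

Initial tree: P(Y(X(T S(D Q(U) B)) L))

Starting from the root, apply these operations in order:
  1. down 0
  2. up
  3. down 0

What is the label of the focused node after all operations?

Step 1 (down 0): focus=Y path=0 depth=1 children=['X', 'L'] left=[] right=[] parent=P
Step 2 (up): focus=P path=root depth=0 children=['Y'] (at root)
Step 3 (down 0): focus=Y path=0 depth=1 children=['X', 'L'] left=[] right=[] parent=P

Answer: Y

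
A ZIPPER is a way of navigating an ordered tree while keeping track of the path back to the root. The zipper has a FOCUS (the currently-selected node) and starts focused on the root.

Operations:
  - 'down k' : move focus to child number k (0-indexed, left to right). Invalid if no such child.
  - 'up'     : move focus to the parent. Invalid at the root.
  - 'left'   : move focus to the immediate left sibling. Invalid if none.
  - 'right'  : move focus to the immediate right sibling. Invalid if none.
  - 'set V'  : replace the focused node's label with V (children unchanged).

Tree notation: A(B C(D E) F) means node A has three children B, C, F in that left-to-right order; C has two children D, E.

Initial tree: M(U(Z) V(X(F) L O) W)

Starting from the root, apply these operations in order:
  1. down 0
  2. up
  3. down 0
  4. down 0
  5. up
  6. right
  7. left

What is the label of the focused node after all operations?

Answer: U

Derivation:
Step 1 (down 0): focus=U path=0 depth=1 children=['Z'] left=[] right=['V', 'W'] parent=M
Step 2 (up): focus=M path=root depth=0 children=['U', 'V', 'W'] (at root)
Step 3 (down 0): focus=U path=0 depth=1 children=['Z'] left=[] right=['V', 'W'] parent=M
Step 4 (down 0): focus=Z path=0/0 depth=2 children=[] left=[] right=[] parent=U
Step 5 (up): focus=U path=0 depth=1 children=['Z'] left=[] right=['V', 'W'] parent=M
Step 6 (right): focus=V path=1 depth=1 children=['X', 'L', 'O'] left=['U'] right=['W'] parent=M
Step 7 (left): focus=U path=0 depth=1 children=['Z'] left=[] right=['V', 'W'] parent=M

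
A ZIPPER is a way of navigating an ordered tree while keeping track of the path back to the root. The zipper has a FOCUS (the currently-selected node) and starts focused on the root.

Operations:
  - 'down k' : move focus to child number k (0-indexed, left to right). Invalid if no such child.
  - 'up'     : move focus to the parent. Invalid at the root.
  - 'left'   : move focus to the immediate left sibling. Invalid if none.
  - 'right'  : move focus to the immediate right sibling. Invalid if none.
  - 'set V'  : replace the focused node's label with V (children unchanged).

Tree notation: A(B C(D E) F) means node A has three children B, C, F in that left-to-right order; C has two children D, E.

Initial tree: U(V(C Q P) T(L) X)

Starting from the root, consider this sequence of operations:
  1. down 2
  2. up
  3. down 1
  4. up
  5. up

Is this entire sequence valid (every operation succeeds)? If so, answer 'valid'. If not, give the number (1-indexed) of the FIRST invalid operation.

Answer: 5

Derivation:
Step 1 (down 2): focus=X path=2 depth=1 children=[] left=['V', 'T'] right=[] parent=U
Step 2 (up): focus=U path=root depth=0 children=['V', 'T', 'X'] (at root)
Step 3 (down 1): focus=T path=1 depth=1 children=['L'] left=['V'] right=['X'] parent=U
Step 4 (up): focus=U path=root depth=0 children=['V', 'T', 'X'] (at root)
Step 5 (up): INVALID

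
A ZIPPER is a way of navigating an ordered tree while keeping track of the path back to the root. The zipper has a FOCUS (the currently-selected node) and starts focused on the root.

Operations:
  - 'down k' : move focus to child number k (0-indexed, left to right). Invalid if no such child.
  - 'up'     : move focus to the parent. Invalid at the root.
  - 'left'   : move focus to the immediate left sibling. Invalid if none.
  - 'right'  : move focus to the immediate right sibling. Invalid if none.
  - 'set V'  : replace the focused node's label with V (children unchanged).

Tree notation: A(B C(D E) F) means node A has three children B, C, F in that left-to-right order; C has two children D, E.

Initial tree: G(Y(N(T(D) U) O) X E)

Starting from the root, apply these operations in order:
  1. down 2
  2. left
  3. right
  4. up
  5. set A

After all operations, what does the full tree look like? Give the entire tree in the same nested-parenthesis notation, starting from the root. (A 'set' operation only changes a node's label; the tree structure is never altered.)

Step 1 (down 2): focus=E path=2 depth=1 children=[] left=['Y', 'X'] right=[] parent=G
Step 2 (left): focus=X path=1 depth=1 children=[] left=['Y'] right=['E'] parent=G
Step 3 (right): focus=E path=2 depth=1 children=[] left=['Y', 'X'] right=[] parent=G
Step 4 (up): focus=G path=root depth=0 children=['Y', 'X', 'E'] (at root)
Step 5 (set A): focus=A path=root depth=0 children=['Y', 'X', 'E'] (at root)

Answer: A(Y(N(T(D) U) O) X E)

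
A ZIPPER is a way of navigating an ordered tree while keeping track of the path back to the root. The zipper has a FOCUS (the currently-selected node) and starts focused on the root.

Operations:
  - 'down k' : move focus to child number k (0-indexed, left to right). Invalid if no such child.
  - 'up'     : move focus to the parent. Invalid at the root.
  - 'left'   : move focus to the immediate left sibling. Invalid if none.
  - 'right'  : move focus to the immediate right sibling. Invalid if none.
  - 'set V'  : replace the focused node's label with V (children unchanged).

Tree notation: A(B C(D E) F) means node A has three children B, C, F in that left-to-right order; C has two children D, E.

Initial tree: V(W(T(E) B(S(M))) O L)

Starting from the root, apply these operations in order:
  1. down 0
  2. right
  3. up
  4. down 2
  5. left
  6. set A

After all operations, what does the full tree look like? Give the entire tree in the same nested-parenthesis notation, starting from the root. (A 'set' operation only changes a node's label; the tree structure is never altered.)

Step 1 (down 0): focus=W path=0 depth=1 children=['T', 'B'] left=[] right=['O', 'L'] parent=V
Step 2 (right): focus=O path=1 depth=1 children=[] left=['W'] right=['L'] parent=V
Step 3 (up): focus=V path=root depth=0 children=['W', 'O', 'L'] (at root)
Step 4 (down 2): focus=L path=2 depth=1 children=[] left=['W', 'O'] right=[] parent=V
Step 5 (left): focus=O path=1 depth=1 children=[] left=['W'] right=['L'] parent=V
Step 6 (set A): focus=A path=1 depth=1 children=[] left=['W'] right=['L'] parent=V

Answer: V(W(T(E) B(S(M))) A L)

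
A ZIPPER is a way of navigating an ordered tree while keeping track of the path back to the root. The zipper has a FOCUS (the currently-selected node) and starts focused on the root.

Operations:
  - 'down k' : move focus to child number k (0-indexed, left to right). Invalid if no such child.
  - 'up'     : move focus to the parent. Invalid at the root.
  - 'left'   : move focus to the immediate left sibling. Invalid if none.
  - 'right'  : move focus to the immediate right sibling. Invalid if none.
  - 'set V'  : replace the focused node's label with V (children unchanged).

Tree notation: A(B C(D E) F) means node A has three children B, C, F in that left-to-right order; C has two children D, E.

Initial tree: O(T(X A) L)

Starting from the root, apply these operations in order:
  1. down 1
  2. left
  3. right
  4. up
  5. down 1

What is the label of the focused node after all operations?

Step 1 (down 1): focus=L path=1 depth=1 children=[] left=['T'] right=[] parent=O
Step 2 (left): focus=T path=0 depth=1 children=['X', 'A'] left=[] right=['L'] parent=O
Step 3 (right): focus=L path=1 depth=1 children=[] left=['T'] right=[] parent=O
Step 4 (up): focus=O path=root depth=0 children=['T', 'L'] (at root)
Step 5 (down 1): focus=L path=1 depth=1 children=[] left=['T'] right=[] parent=O

Answer: L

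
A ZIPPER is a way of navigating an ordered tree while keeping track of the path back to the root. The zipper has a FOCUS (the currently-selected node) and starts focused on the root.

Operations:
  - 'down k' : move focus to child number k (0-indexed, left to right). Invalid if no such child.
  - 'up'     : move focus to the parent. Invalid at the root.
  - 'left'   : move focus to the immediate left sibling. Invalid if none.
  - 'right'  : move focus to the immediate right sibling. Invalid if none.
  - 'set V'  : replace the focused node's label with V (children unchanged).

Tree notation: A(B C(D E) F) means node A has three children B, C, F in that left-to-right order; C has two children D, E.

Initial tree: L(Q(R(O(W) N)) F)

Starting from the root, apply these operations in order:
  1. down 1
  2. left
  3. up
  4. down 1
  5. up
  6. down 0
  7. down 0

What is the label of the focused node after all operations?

Step 1 (down 1): focus=F path=1 depth=1 children=[] left=['Q'] right=[] parent=L
Step 2 (left): focus=Q path=0 depth=1 children=['R'] left=[] right=['F'] parent=L
Step 3 (up): focus=L path=root depth=0 children=['Q', 'F'] (at root)
Step 4 (down 1): focus=F path=1 depth=1 children=[] left=['Q'] right=[] parent=L
Step 5 (up): focus=L path=root depth=0 children=['Q', 'F'] (at root)
Step 6 (down 0): focus=Q path=0 depth=1 children=['R'] left=[] right=['F'] parent=L
Step 7 (down 0): focus=R path=0/0 depth=2 children=['O', 'N'] left=[] right=[] parent=Q

Answer: R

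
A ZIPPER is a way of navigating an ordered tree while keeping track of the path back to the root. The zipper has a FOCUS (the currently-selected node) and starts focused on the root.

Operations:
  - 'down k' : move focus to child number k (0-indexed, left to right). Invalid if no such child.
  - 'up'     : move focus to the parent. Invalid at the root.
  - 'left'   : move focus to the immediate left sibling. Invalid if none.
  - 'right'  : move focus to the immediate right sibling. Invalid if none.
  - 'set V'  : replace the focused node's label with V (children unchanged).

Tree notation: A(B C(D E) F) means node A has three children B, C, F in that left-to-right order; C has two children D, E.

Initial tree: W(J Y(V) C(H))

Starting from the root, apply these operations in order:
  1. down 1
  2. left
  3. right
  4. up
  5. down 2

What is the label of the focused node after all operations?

Step 1 (down 1): focus=Y path=1 depth=1 children=['V'] left=['J'] right=['C'] parent=W
Step 2 (left): focus=J path=0 depth=1 children=[] left=[] right=['Y', 'C'] parent=W
Step 3 (right): focus=Y path=1 depth=1 children=['V'] left=['J'] right=['C'] parent=W
Step 4 (up): focus=W path=root depth=0 children=['J', 'Y', 'C'] (at root)
Step 5 (down 2): focus=C path=2 depth=1 children=['H'] left=['J', 'Y'] right=[] parent=W

Answer: C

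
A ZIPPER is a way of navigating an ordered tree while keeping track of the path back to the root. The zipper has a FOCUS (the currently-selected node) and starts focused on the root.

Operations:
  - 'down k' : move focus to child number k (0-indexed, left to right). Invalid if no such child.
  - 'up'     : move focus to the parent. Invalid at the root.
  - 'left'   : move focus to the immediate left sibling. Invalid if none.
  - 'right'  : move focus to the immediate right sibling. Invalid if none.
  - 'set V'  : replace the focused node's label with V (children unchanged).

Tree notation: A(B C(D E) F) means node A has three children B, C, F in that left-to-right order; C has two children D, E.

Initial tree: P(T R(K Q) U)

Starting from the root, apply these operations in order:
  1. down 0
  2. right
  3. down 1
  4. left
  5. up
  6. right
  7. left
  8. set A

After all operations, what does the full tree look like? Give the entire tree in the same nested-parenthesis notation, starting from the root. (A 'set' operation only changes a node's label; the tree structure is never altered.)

Step 1 (down 0): focus=T path=0 depth=1 children=[] left=[] right=['R', 'U'] parent=P
Step 2 (right): focus=R path=1 depth=1 children=['K', 'Q'] left=['T'] right=['U'] parent=P
Step 3 (down 1): focus=Q path=1/1 depth=2 children=[] left=['K'] right=[] parent=R
Step 4 (left): focus=K path=1/0 depth=2 children=[] left=[] right=['Q'] parent=R
Step 5 (up): focus=R path=1 depth=1 children=['K', 'Q'] left=['T'] right=['U'] parent=P
Step 6 (right): focus=U path=2 depth=1 children=[] left=['T', 'R'] right=[] parent=P
Step 7 (left): focus=R path=1 depth=1 children=['K', 'Q'] left=['T'] right=['U'] parent=P
Step 8 (set A): focus=A path=1 depth=1 children=['K', 'Q'] left=['T'] right=['U'] parent=P

Answer: P(T A(K Q) U)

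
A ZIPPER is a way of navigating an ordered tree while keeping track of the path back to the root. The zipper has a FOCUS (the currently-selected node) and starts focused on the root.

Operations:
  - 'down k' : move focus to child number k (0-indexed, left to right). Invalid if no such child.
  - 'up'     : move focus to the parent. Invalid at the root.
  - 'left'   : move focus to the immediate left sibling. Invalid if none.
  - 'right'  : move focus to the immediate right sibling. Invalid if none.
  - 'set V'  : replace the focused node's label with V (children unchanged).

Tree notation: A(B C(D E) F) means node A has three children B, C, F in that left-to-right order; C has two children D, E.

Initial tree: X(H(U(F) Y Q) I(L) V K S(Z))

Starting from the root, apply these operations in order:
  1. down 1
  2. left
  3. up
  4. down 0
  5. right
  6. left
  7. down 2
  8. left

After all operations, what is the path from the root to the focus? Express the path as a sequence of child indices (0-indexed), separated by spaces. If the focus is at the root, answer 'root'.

Answer: 0 1

Derivation:
Step 1 (down 1): focus=I path=1 depth=1 children=['L'] left=['H'] right=['V', 'K', 'S'] parent=X
Step 2 (left): focus=H path=0 depth=1 children=['U', 'Y', 'Q'] left=[] right=['I', 'V', 'K', 'S'] parent=X
Step 3 (up): focus=X path=root depth=0 children=['H', 'I', 'V', 'K', 'S'] (at root)
Step 4 (down 0): focus=H path=0 depth=1 children=['U', 'Y', 'Q'] left=[] right=['I', 'V', 'K', 'S'] parent=X
Step 5 (right): focus=I path=1 depth=1 children=['L'] left=['H'] right=['V', 'K', 'S'] parent=X
Step 6 (left): focus=H path=0 depth=1 children=['U', 'Y', 'Q'] left=[] right=['I', 'V', 'K', 'S'] parent=X
Step 7 (down 2): focus=Q path=0/2 depth=2 children=[] left=['U', 'Y'] right=[] parent=H
Step 8 (left): focus=Y path=0/1 depth=2 children=[] left=['U'] right=['Q'] parent=H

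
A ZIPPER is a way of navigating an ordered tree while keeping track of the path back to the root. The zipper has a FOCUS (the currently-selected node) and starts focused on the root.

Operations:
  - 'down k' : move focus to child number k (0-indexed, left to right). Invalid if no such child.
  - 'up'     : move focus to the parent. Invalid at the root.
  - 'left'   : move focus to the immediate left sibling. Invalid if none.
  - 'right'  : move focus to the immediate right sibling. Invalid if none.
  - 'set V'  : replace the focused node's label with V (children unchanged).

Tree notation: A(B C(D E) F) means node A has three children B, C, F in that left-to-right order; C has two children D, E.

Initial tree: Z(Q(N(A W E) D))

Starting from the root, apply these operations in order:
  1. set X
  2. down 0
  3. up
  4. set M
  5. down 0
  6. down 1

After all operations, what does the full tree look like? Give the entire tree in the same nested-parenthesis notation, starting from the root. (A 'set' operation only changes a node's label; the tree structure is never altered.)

Step 1 (set X): focus=X path=root depth=0 children=['Q'] (at root)
Step 2 (down 0): focus=Q path=0 depth=1 children=['N', 'D'] left=[] right=[] parent=X
Step 3 (up): focus=X path=root depth=0 children=['Q'] (at root)
Step 4 (set M): focus=M path=root depth=0 children=['Q'] (at root)
Step 5 (down 0): focus=Q path=0 depth=1 children=['N', 'D'] left=[] right=[] parent=M
Step 6 (down 1): focus=D path=0/1 depth=2 children=[] left=['N'] right=[] parent=Q

Answer: M(Q(N(A W E) D))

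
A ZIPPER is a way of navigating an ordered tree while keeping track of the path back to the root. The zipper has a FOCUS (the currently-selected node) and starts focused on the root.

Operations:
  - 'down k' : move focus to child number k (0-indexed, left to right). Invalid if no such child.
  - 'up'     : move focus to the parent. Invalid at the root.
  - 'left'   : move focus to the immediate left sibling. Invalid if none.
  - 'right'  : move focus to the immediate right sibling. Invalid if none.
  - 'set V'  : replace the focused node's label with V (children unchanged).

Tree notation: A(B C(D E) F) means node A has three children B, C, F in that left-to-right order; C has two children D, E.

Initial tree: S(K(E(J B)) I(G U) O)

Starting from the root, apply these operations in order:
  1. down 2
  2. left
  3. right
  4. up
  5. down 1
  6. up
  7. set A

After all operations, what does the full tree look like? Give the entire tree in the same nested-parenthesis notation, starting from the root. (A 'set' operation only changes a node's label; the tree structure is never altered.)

Answer: A(K(E(J B)) I(G U) O)

Derivation:
Step 1 (down 2): focus=O path=2 depth=1 children=[] left=['K', 'I'] right=[] parent=S
Step 2 (left): focus=I path=1 depth=1 children=['G', 'U'] left=['K'] right=['O'] parent=S
Step 3 (right): focus=O path=2 depth=1 children=[] left=['K', 'I'] right=[] parent=S
Step 4 (up): focus=S path=root depth=0 children=['K', 'I', 'O'] (at root)
Step 5 (down 1): focus=I path=1 depth=1 children=['G', 'U'] left=['K'] right=['O'] parent=S
Step 6 (up): focus=S path=root depth=0 children=['K', 'I', 'O'] (at root)
Step 7 (set A): focus=A path=root depth=0 children=['K', 'I', 'O'] (at root)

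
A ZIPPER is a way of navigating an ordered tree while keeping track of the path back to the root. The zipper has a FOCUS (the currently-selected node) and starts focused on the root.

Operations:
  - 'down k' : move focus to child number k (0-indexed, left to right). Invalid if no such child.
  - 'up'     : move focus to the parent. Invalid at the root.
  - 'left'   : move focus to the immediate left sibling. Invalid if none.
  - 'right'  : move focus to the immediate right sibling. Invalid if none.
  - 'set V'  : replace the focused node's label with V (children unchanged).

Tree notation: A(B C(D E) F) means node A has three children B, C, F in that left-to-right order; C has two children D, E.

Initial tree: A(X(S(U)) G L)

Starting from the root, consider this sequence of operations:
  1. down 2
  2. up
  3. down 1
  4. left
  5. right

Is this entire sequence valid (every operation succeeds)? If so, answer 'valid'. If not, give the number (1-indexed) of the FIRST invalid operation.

Step 1 (down 2): focus=L path=2 depth=1 children=[] left=['X', 'G'] right=[] parent=A
Step 2 (up): focus=A path=root depth=0 children=['X', 'G', 'L'] (at root)
Step 3 (down 1): focus=G path=1 depth=1 children=[] left=['X'] right=['L'] parent=A
Step 4 (left): focus=X path=0 depth=1 children=['S'] left=[] right=['G', 'L'] parent=A
Step 5 (right): focus=G path=1 depth=1 children=[] left=['X'] right=['L'] parent=A

Answer: valid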